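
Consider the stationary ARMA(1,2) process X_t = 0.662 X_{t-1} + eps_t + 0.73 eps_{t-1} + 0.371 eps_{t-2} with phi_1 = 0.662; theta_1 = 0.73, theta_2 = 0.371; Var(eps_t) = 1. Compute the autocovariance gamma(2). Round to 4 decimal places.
\gamma(2) = 3.7868

Multiply the model equation by X_{t-k} and take expectations. With theta_0 = psi_0 = 1 and psi_j the MA(infinity) weights, this gives
  gamma(k) - sum_i phi_i gamma(k-i) = c_k,
  c_k = sigma^2 * sum_{j=k..q} theta_j psi_{j-k}   (c_k = 0 for k > q),
using gamma(-m) = gamma(m).
psi-weights needed (psi_j = theta_j + sum_i phi_i psi_{j-i}):
  psi_1 = theta_1 + phi_1 = 0.73 + (0.662) = 1.392
  psi_2 = theta_2 + phi_1 psi_1 = 0.371 + (0.662)(1.392) = 1.292504
Right-hand sides:
  c_0 = sigma^2 (1 + theta_1 psi_1 + theta_2 psi_2) = 1 * (1 + (0.73)(1.392) + (0.371)(1.292504)) = 1 * 2.495679 = 2.495679
  c_1 = sigma^2 (theta_1 + theta_2 psi_1) = 1 * (0.73 + (0.371)(1.392)) = 1.246432
  c_2 = sigma^2 theta_2 = 1 * (0.371) = 0.371
Equations for k = 0 and k = 1 (AR order 1):
  gamma(0) = phi_1 gamma(1) + c_0
  gamma(1) = phi_1 gamma(0) + c_1
Substituting the second into the first: gamma(0) (1 - phi_1^2) = c_0 + phi_1 c_1, so
  gamma(0) = (c_0 + phi_1 c_1) / (1 - phi_1^2) = (2.495679 + (0.662)(1.246432)) / (1 - (0.662)^2) = 3.320817 / 0.561756 = 5.911494.
  gamma(1) = phi_1 gamma(0) + c_1 = (0.662)(5.911494) + (1.246432) = 5.159841.
For k = 2: gamma(2) = phi_1 gamma(1) + c_2
  = (0.662)(5.159841) + (0.371) = 3.786815.
Therefore gamma(2) = 3.7868 (to 4 decimal places).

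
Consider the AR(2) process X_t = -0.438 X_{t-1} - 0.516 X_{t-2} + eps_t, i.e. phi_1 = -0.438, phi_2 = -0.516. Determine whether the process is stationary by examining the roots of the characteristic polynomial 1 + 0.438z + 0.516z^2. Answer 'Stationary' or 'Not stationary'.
\text{Stationary}

The AR(p) characteristic polynomial is P(z) = 1 + 0.438z + 0.516z^2.
Stationarity requires all roots to lie outside the unit circle, i.e. |z| > 1 for every root.
Set 1 + (0.438) z + (0.516) z^2 = 0, i.e. a z^2 + b z + c = 0 with a = 0.516, b = 0.438, c = 1.
Discriminant D = b^2 - 4ac = (0.438)^2 - 4*(0.516)*1 = 0.191844 - (2.064) = -1.872156.
D < 0, so the roots are the complex-conjugate pair z = (-b +/- i sqrt(-D)) / (2a) = -0.4244 +/- 1.3258i.
For a conjugate pair |z|^2 = z * conj(z) = (product of roots) = c/a = 1/(0.516) = 1.937984, so |z| = sqrt(1.937984) = 1.3921 for both roots.
Moduli of all roots: 1.3921, 1.3921.
All moduli strictly greater than 1? Yes.
Verdict: Stationary.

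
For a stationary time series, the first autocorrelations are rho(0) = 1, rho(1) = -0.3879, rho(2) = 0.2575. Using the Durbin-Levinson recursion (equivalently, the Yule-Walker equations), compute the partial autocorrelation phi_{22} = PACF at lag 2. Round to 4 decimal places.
\phi_{22} = 0.1260

The PACF at lag k is phi_{kk}, the last component of the solution
to the Yule-Walker system G_k phi = r_k where
  (G_k)_{ij} = rho(|i - j|), (r_k)_i = rho(i), i,j = 1..k.
Equivalently, Durbin-Levinson gives phi_{kk} iteratively:
  phi_{11} = rho(1)
  phi_{kk} = [rho(k) - sum_{j=1..k-1} phi_{k-1,j} rho(k-j)]
            / [1 - sum_{j=1..k-1} phi_{k-1,j} rho(j)],
  phi_{k,j} = phi_{k-1,j} - phi_{kk} phi_{k-1,k-j},  j = 1..k-1.
Step k = 1:
  phi_11 = rho(1) = -0.3879.
Step k = 2:
  phi_22 = [rho(2) - phi_11 rho(1)] / [1 - phi_11 rho(1)] = [0.2575 - (-0.3879)(-0.3879)] / [1 - (-0.3879)(-0.3879)]
         = 0.10703359 / 0.84953359 = 0.126.
Therefore phi_{22} = 0.1260.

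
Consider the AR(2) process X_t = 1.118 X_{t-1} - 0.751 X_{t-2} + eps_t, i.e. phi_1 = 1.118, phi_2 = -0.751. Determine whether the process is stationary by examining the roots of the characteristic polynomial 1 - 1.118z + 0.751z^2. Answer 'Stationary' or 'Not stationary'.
\text{Stationary}

The AR(p) characteristic polynomial is P(z) = 1 - 1.118z + 0.751z^2.
Stationarity requires all roots to lie outside the unit circle, i.e. |z| > 1 for every root.
Set 1 + (-1.118) z + (0.751) z^2 = 0, i.e. a z^2 + b z + c = 0 with a = 0.751, b = -1.118, c = 1.
Discriminant D = b^2 - 4ac = (-1.118)^2 - 4*(0.751)*1 = 1.249924 - (3.004) = -1.754076.
D < 0, so the roots are the complex-conjugate pair z = (-b +/- i sqrt(-D)) / (2a) = 0.7443 +/- 0.8818i.
For a conjugate pair |z|^2 = z * conj(z) = (product of roots) = c/a = 1/(0.751) = 1.331558, so |z| = sqrt(1.331558) = 1.1539 for both roots.
Moduli of all roots: 1.1539, 1.1539.
All moduli strictly greater than 1? Yes.
Verdict: Stationary.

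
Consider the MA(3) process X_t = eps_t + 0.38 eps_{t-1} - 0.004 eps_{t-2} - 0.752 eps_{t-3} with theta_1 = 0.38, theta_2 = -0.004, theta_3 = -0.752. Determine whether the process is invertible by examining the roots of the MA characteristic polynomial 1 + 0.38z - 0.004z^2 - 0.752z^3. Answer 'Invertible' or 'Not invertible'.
\text{Invertible}

The MA(q) characteristic polynomial is P(z) = 1 + 0.38z - 0.004z^2 - 0.752z^3.
Invertibility requires all roots to lie outside the unit circle, i.e. |z| > 1 for every root.
Degree 3: look for a simple real root z0 first, then factor out (1 - z/z0) and solve the remaining quadratic.
Testing z0 = 1.25: P(1.25) = 1 + (0.38)(1.25) + (-0.004)(1.25)^2 + (-0.752)(1.25)^3
  = 1 + (0.475) + (-0.00625) + (-1.46875) = 0.  So z_0 = 1.25 is a root, |z_0| = 1.25.
Divide out the factor (1 - 0.8 z) = (1 - z/z0) (since 1/z0 = 0.8):
  P(z) = (1 - 0.8 z)(1 + (1.18) z + (0.94) z^2)
  [check: z-coef 1.18 - (0.8) = 0.38; z^2-coef 0.94 - (0.8)(1.18) = -0.004; z^3-coef -(0.8)(0.94) = -0.752.]
Remaining roots from the quadratic factor 1 + (1.18) z + (0.94) z^2:
  Set 1 + (1.18) z + (0.94) z^2 = 0, i.e. a z^2 + b z + c = 0 with a = 0.94, b = 1.18, c = 1.
  Discriminant D = b^2 - 4ac = (1.18)^2 - 4*(0.94)*1 = 1.3924 - (3.76) = -2.3676.
  D < 0, so the roots are the complex-conjugate pair z = (-b +/- i sqrt(-D)) / (2a) = -0.6277 +/- 0.8185i.
  For a conjugate pair |z|^2 = z * conj(z) = (product of roots) = c/a = 1/(0.94) = 1.06383, so |z| = sqrt(1.06383) = 1.0314 for both roots.
Moduli of all roots: 1.2500, 1.0314, 1.0314.
All moduli strictly greater than 1? Yes.
Verdict: Invertible.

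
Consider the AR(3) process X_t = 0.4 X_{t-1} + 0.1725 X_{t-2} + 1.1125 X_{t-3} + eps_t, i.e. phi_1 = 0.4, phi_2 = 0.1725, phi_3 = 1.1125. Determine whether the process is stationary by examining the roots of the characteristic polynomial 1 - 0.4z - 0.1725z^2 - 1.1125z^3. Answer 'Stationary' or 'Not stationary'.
\text{Not stationary}

The AR(p) characteristic polynomial is P(z) = 1 - 0.4z - 0.1725z^2 - 1.1125z^3.
Stationarity requires all roots to lie outside the unit circle, i.e. |z| > 1 for every root.
Degree 3: look for a simple real root z0 first, then factor out (1 - z/z0) and solve the remaining quadratic.
Testing z0 = 0.8: P(0.8) = 1 + (-0.4)(0.8) + (-0.1725)(0.8)^2 + (-1.1125)(0.8)^3
  = 1 + (-0.32) + (-0.1104) + (-0.5696) = 0.  So z_0 = 0.8 is a root, |z_0| = 0.8.
Divide out the factor (1 - 1.25 z) = (1 - z/z0) (since 1/z0 = 1.25):
  P(z) = (1 - 1.25 z)(1 + (0.85) z + (0.89) z^2)
  [check: z-coef 0.85 - (1.25) = -0.4; z^2-coef 0.89 - (1.25)(0.85) = -0.1725; z^3-coef -(1.25)(0.89) = -1.1125.]
Remaining roots from the quadratic factor 1 + (0.85) z + (0.89) z^2:
  Set 1 + (0.85) z + (0.89) z^2 = 0, i.e. a z^2 + b z + c = 0 with a = 0.89, b = 0.85, c = 1.
  Discriminant D = b^2 - 4ac = (0.85)^2 - 4*(0.89)*1 = 0.7225 - (3.56) = -2.8375.
  D < 0, so the roots are the complex-conjugate pair z = (-b +/- i sqrt(-D)) / (2a) = -0.4775 +/- 0.9463i.
  For a conjugate pair |z|^2 = z * conj(z) = (product of roots) = c/a = 1/(0.89) = 1.123596, so |z| = sqrt(1.123596) = 1.06 for both roots.
Moduli of all roots: 0.8000, 1.0600, 1.0600.
All moduli strictly greater than 1? No.
Verdict: Not stationary.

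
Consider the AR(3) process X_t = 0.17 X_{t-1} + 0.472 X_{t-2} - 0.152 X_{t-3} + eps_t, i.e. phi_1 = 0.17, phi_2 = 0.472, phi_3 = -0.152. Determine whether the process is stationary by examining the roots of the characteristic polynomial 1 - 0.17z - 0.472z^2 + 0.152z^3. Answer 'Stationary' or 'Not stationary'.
\text{Stationary}

The AR(p) characteristic polynomial is P(z) = 1 - 0.17z - 0.472z^2 + 0.152z^3.
Stationarity requires all roots to lie outside the unit circle, i.e. |z| > 1 for every root.
Degree 3: look for a simple real root z0 first, then factor out (1 - z/z0) and solve the remaining quadratic.
Testing z0 = 2.5: P(2.5) = 1 + (-0.17)(2.5) + (-0.472)(2.5)^2 + (0.152)(2.5)^3
  = 1 + (-0.425) + (-2.95) + (2.375) = 0.  So z_0 = 2.5 is a root, |z_0| = 2.5.
Divide out the factor (1 - 0.4 z) = (1 - z/z0) (since 1/z0 = 0.4):
  P(z) = (1 - 0.4 z)(1 + (0.23) z + (-0.38) z^2)
  [check: z-coef 0.23 - (0.4) = -0.17; z^2-coef -0.38 - (0.4)(0.23) = -0.472; z^3-coef -(0.4)(-0.38) = 0.152.]
Remaining roots from the quadratic factor 1 + (0.23) z + (-0.38) z^2:
  Set 1 + (0.23) z + (-0.38) z^2 = 0, i.e. a z^2 + b z + c = 0 with a = -0.38, b = 0.23, c = 1.
  Discriminant D = b^2 - 4ac = (0.23)^2 - 4*(-0.38)*1 = 0.0529 - (-1.52) = 1.5729.
  D >= 0, so the roots are real: z = (-b +/- sqrt(D)) / (2a) = (-0.23 +/- 1.254153) / (-0.76).
    z_1 = (-0.23 + 1.254153) / (-0.76) = -1.3476,   |z_1| = 1.3476.
    z_2 = (-0.23 - 1.254153) / (-0.76) = 1.9528,   |z_2| = 1.9528.
Moduli of all roots: 2.5000, 1.3476, 1.9528.
All moduli strictly greater than 1? Yes.
Verdict: Stationary.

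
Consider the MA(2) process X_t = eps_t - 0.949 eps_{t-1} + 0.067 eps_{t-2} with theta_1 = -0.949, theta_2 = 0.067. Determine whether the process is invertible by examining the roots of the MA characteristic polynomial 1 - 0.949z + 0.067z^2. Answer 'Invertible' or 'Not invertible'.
\text{Invertible}

The MA(q) characteristic polynomial is P(z) = 1 - 0.949z + 0.067z^2.
Invertibility requires all roots to lie outside the unit circle, i.e. |z| > 1 for every root.
Set 1 + (-0.949) z + (0.067) z^2 = 0, i.e. a z^2 + b z + c = 0 with a = 0.067, b = -0.949, c = 1.
Discriminant D = b^2 - 4ac = (-0.949)^2 - 4*(0.067)*1 = 0.900601 - (0.268) = 0.632601.
D >= 0, so the roots are real: z = (-b +/- sqrt(D)) / (2a) = (0.949 +/- 0.795362) / (0.134).
  z_1 = (0.949 + 0.795362) / (0.134) = 13.0176,   |z_1| = 13.0176.
  z_2 = (0.949 - 0.795362) / (0.134) = 1.1466,   |z_2| = 1.1466.
Moduli of all roots: 13.0176, 1.1466.
All moduli strictly greater than 1? Yes.
Verdict: Invertible.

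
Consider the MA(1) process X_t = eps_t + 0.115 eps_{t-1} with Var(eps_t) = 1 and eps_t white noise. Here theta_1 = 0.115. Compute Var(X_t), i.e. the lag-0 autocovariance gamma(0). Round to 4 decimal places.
\gamma(0) = 1.0132

For an MA(q) process X_t = eps_t + sum_i theta_i eps_{t-i} with
Var(eps_t) = sigma^2, the variance is
  gamma(0) = sigma^2 * (1 + sum_i theta_i^2).
  sum_i theta_i^2 = (0.115)^2 = 0.013225.
  gamma(0) = 1 * (1 + 0.013225) = 1 * 1.013225 = 1.013225, which rounds to 1.0132.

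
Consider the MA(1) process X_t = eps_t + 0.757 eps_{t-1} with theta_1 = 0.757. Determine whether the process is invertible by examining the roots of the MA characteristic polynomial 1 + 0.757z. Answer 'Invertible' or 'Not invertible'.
\text{Invertible}

The MA(q) characteristic polynomial is P(z) = 1 + 0.757z.
Invertibility requires all roots to lie outside the unit circle, i.e. |z| > 1 for every root.
This is linear in z: 1 + (0.757) z = 0  =>  z = -1/(0.757) = -1.321004,  |z| = 1.321004.
Moduli of all roots: 1.3210.
All moduli strictly greater than 1? Yes.
Verdict: Invertible.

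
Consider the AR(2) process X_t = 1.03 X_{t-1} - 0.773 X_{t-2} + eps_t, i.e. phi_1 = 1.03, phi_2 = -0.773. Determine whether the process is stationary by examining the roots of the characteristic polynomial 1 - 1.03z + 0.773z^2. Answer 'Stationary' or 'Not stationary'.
\text{Stationary}

The AR(p) characteristic polynomial is P(z) = 1 - 1.03z + 0.773z^2.
Stationarity requires all roots to lie outside the unit circle, i.e. |z| > 1 for every root.
Set 1 + (-1.03) z + (0.773) z^2 = 0, i.e. a z^2 + b z + c = 0 with a = 0.773, b = -1.03, c = 1.
Discriminant D = b^2 - 4ac = (-1.03)^2 - 4*(0.773)*1 = 1.0609 - (3.092) = -2.0311.
D < 0, so the roots are the complex-conjugate pair z = (-b +/- i sqrt(-D)) / (2a) = 0.6662 +/- 0.9218i.
For a conjugate pair |z|^2 = z * conj(z) = (product of roots) = c/a = 1/(0.773) = 1.293661, so |z| = sqrt(1.293661) = 1.1374 for both roots.
Moduli of all roots: 1.1374, 1.1374.
All moduli strictly greater than 1? Yes.
Verdict: Stationary.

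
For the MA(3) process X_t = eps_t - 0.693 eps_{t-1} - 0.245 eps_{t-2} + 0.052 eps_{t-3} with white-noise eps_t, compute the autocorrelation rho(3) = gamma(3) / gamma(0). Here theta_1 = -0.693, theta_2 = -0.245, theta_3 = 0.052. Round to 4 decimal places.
\rho(3) = 0.0337

For an MA(q) process with theta_0 = 1, the autocovariance is
  gamma(k) = sigma^2 * sum_{i=0..q-k} theta_i * theta_{i+k},
and rho(k) = gamma(k) / gamma(0). Sigma^2 cancels.
  numerator   = (1)*(0.052) = 0.052.
  denominator = (1)^2 + (-0.693)^2 + (-0.245)^2 + (0.052)^2 = 1.542978.
  rho(3) = 0.052 / 1.542978 = 0.0337.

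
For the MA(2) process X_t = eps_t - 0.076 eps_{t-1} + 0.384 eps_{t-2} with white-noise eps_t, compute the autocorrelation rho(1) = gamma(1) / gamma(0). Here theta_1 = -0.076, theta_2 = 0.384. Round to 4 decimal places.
\rho(1) = -0.0912

For an MA(q) process with theta_0 = 1, the autocovariance is
  gamma(k) = sigma^2 * sum_{i=0..q-k} theta_i * theta_{i+k},
and rho(k) = gamma(k) / gamma(0). Sigma^2 cancels.
  numerator   = (1)*(-0.076) + (-0.076)*(0.384) = -0.105184.
  denominator = (1)^2 + (-0.076)^2 + (0.384)^2 = 1.153232.
  rho(1) = -0.105184 / 1.153232 = -0.0912.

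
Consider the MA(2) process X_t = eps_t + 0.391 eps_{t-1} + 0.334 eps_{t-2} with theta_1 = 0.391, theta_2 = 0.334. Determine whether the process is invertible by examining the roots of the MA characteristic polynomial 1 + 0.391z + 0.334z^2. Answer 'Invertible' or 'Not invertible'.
\text{Invertible}

The MA(q) characteristic polynomial is P(z) = 1 + 0.391z + 0.334z^2.
Invertibility requires all roots to lie outside the unit circle, i.e. |z| > 1 for every root.
Set 1 + (0.391) z + (0.334) z^2 = 0, i.e. a z^2 + b z + c = 0 with a = 0.334, b = 0.391, c = 1.
Discriminant D = b^2 - 4ac = (0.391)^2 - 4*(0.334)*1 = 0.152881 - (1.336) = -1.183119.
D < 0, so the roots are the complex-conjugate pair z = (-b +/- i sqrt(-D)) / (2a) = -0.5853 +/- 1.6283i.
For a conjugate pair |z|^2 = z * conj(z) = (product of roots) = c/a = 1/(0.334) = 2.994012, so |z| = sqrt(2.994012) = 1.7303 for both roots.
Moduli of all roots: 1.7303, 1.7303.
All moduli strictly greater than 1? Yes.
Verdict: Invertible.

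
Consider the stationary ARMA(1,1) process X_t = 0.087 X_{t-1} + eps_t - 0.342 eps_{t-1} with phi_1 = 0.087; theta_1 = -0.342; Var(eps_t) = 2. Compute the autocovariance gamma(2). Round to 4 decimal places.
\gamma(2) = -0.0434

Multiply the model equation by X_{t-k} and take expectations. With theta_0 = psi_0 = 1 and psi_j the MA(infinity) weights, this gives
  gamma(k) - sum_i phi_i gamma(k-i) = c_k,
  c_k = sigma^2 * sum_{j=k..q} theta_j psi_{j-k}   (c_k = 0 for k > q),
using gamma(-m) = gamma(m).
psi-weights needed (psi_j = theta_j + sum_i phi_i psi_{j-i}):
  psi_1 = theta_1 + phi_1 = -0.342 + (0.087) = -0.255
Right-hand sides:
  c_0 = sigma^2 (1 + theta_1 psi_1) = 2 * (1 + (-0.342)(-0.255)) = 2 * 1.08721 = 2.17442
  c_1 = sigma^2 theta_1 = 2 * (-0.342) = -0.684
  c_2 = 0
Equations for k = 0 and k = 1 (AR order 1):
  gamma(0) = phi_1 gamma(1) + c_0
  gamma(1) = phi_1 gamma(0) + c_1
Substituting the second into the first: gamma(0) (1 - phi_1^2) = c_0 + phi_1 c_1, so
  gamma(0) = (c_0 + phi_1 c_1) / (1 - phi_1^2) = (2.17442 + (0.087)(-0.684)) / (1 - (0.087)^2) = 2.114912 / 0.992431 = 2.131042.
  gamma(1) = phi_1 gamma(0) + c_1 = (0.087)(2.131042) + (-0.684) = -0.498599.
For k = 2 (> q): gamma(2) = phi_1 gamma(1) = (0.087)(-0.498599) = -0.043378.
Therefore gamma(2) = -0.0434 (to 4 decimal places).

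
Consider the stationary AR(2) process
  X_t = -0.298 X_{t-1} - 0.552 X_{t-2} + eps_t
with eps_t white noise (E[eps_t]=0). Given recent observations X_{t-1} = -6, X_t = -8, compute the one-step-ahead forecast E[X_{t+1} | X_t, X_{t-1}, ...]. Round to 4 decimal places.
E[X_{t+1} \mid \mathcal F_t] = 5.6960

For an AR(p) model X_t = c + sum_i phi_i X_{t-i} + eps_t, the
one-step-ahead conditional mean is
  E[X_{t+1} | X_t, ...] = c + sum_i phi_i X_{t+1-i}.
Substitute known values:
  E[X_{t+1} | ...] = (-0.298) * (-8) + (-0.552) * (-6)
                   = 5.6960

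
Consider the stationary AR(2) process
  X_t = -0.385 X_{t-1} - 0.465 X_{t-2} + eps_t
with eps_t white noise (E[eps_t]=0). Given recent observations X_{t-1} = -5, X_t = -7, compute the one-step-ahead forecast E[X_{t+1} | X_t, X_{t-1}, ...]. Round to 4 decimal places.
E[X_{t+1} \mid \mathcal F_t] = 5.0200

For an AR(p) model X_t = c + sum_i phi_i X_{t-i} + eps_t, the
one-step-ahead conditional mean is
  E[X_{t+1} | X_t, ...] = c + sum_i phi_i X_{t+1-i}.
Substitute known values:
  E[X_{t+1} | ...] = (-0.385) * (-7) + (-0.465) * (-5)
                   = 5.0200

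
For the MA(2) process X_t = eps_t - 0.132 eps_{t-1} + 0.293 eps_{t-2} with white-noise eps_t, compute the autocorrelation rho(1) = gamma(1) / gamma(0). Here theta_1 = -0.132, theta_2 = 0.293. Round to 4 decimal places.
\rho(1) = -0.1547

For an MA(q) process with theta_0 = 1, the autocovariance is
  gamma(k) = sigma^2 * sum_{i=0..q-k} theta_i * theta_{i+k},
and rho(k) = gamma(k) / gamma(0). Sigma^2 cancels.
  numerator   = (1)*(-0.132) + (-0.132)*(0.293) = -0.170676.
  denominator = (1)^2 + (-0.132)^2 + (0.293)^2 = 1.103273.
  rho(1) = -0.170676 / 1.103273 = -0.1547.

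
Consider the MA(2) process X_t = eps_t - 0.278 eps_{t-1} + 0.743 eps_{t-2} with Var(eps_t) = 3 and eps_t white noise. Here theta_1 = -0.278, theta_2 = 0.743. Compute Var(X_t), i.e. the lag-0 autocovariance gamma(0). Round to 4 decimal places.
\gamma(0) = 4.8880

For an MA(q) process X_t = eps_t + sum_i theta_i eps_{t-i} with
Var(eps_t) = sigma^2, the variance is
  gamma(0) = sigma^2 * (1 + sum_i theta_i^2).
  sum_i theta_i^2 = (-0.278)^2 + (0.743)^2 = 0.077284 + 0.552049 = 0.629333.
  gamma(0) = 3 * (1 + 0.629333) = 3 * 1.629333 = 4.887999, which rounds to 4.8880.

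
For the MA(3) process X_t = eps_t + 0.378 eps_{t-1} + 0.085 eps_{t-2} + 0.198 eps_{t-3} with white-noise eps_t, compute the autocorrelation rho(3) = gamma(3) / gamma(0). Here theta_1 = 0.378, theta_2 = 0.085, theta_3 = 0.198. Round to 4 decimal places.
\rho(3) = 0.1665

For an MA(q) process with theta_0 = 1, the autocovariance is
  gamma(k) = sigma^2 * sum_{i=0..q-k} theta_i * theta_{i+k},
and rho(k) = gamma(k) / gamma(0). Sigma^2 cancels.
  numerator   = (1)*(0.198) = 0.198.
  denominator = (1)^2 + (0.378)^2 + (0.085)^2 + (0.198)^2 = 1.189313.
  rho(3) = 0.198 / 1.189313 = 0.1665.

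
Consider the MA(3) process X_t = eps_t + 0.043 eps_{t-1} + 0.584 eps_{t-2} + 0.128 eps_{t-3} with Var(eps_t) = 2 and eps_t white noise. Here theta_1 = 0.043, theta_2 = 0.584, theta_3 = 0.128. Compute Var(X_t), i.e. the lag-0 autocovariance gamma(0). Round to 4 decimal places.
\gamma(0) = 2.7186

For an MA(q) process X_t = eps_t + sum_i theta_i eps_{t-i} with
Var(eps_t) = sigma^2, the variance is
  gamma(0) = sigma^2 * (1 + sum_i theta_i^2).
  sum_i theta_i^2 = (0.043)^2 + (0.584)^2 + (0.128)^2 = 0.001849 + 0.341056 + 0.016384 = 0.359289.
  gamma(0) = 2 * (1 + 0.359289) = 2 * 1.359289 = 2.718578, which rounds to 2.7186.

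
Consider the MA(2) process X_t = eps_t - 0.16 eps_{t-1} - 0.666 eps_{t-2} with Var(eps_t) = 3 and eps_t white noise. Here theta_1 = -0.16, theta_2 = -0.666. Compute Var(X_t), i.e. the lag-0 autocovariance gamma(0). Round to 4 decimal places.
\gamma(0) = 4.4075

For an MA(q) process X_t = eps_t + sum_i theta_i eps_{t-i} with
Var(eps_t) = sigma^2, the variance is
  gamma(0) = sigma^2 * (1 + sum_i theta_i^2).
  sum_i theta_i^2 = (-0.16)^2 + (-0.666)^2 = 0.0256 + 0.443556 = 0.469156.
  gamma(0) = 3 * (1 + 0.469156) = 3 * 1.469156 = 4.407468, which rounds to 4.4075.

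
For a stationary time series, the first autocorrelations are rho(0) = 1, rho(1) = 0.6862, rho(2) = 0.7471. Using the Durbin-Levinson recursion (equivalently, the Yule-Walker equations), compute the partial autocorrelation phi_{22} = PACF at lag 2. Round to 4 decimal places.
\phi_{22} = 0.5220

The PACF at lag k is phi_{kk}, the last component of the solution
to the Yule-Walker system G_k phi = r_k where
  (G_k)_{ij} = rho(|i - j|), (r_k)_i = rho(i), i,j = 1..k.
Equivalently, Durbin-Levinson gives phi_{kk} iteratively:
  phi_{11} = rho(1)
  phi_{kk} = [rho(k) - sum_{j=1..k-1} phi_{k-1,j} rho(k-j)]
            / [1 - sum_{j=1..k-1} phi_{k-1,j} rho(j)],
  phi_{k,j} = phi_{k-1,j} - phi_{kk} phi_{k-1,k-j},  j = 1..k-1.
Step k = 1:
  phi_11 = rho(1) = 0.6862.
Step k = 2:
  phi_22 = [rho(2) - phi_11 rho(1)] / [1 - phi_11 rho(1)] = [0.7471 - (0.6862)(0.6862)] / [1 - (0.6862)(0.6862)]
         = 0.27622956 / 0.52912956 = 0.522.
Therefore phi_{22} = 0.5220.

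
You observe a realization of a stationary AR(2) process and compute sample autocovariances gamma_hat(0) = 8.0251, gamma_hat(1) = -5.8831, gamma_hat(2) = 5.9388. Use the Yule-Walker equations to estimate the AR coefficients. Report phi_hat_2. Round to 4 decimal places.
\hat\phi_{2} = 0.4380

The Yule-Walker equations for an AR(p) process read, in matrix form,
  Gamma_p phi = r_p,   with   (Gamma_p)_{ij} = gamma(|i - j|),
                       (r_p)_i = gamma(i),   i,j = 1..p.
Substitute the sample gammas (Toeplitz matrix and right-hand side of size 2):
  Gamma_p = [[8.0251, -5.8831], [-5.8831, 8.0251]]
  r_p     = [-5.8831, 5.9388]
Written out:
  8.0251 phi_1 - 5.8831 phi_2 = -5.8831
  -5.8831 phi_1 + 8.0251 phi_2 = 5.9388
Solve by Cramer's rule:
  det = gamma(0)^2 - gamma(1)^2 = (8.0251)^2 - (-5.8831)^2 = 64.40223001 - 34.61086561 = 29.7913644
  phi_hat_1 = [gamma(1) gamma(0) - gamma(1) gamma(2)] / det = [(-5.8831)(8.0251) - (-5.8831)(5.9388)] / 29.7913644 = -12.27391153 / 29.7913644 = -0.412
  phi_hat_2 = [gamma(0) gamma(2) - gamma(1)^2] / det = [(8.0251)(5.9388) - (-5.8831)^2] / 29.7913644 = 13.04859827 / 29.7913644 = 0.438
So phi_hat = [-0.4120, 0.4380].
Therefore phi_hat_2 = 0.4380.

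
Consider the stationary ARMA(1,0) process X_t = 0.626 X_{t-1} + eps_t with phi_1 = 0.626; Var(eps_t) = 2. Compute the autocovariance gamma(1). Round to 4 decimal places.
\gamma(1) = 2.0588

Multiply the model equation by X_{t-k} and take expectations. With theta_0 = psi_0 = 1 and psi_j the MA(infinity) weights, this gives
  gamma(k) - sum_i phi_i gamma(k-i) = c_k,
  c_k = sigma^2 * sum_{j=k..q} theta_j psi_{j-k}   (c_k = 0 for k > q),
using gamma(-m) = gamma(m).
Pure AR (q = 0): c_0 = sigma^2 = 2, c_k = 0 for k >= 1.
Equations for k = 0 and k = 1 (AR order 1):
  gamma(0) = phi_1 gamma(1) + c_0
  gamma(1) = phi_1 gamma(0) + c_1
Substituting the second into the first: gamma(0) (1 - phi_1^2) = c_0 + phi_1 c_1, so
  gamma(0) = c_0 / (1 - phi_1^2) = 2 / (1 - (0.626)^2) = 2 / 0.608124 = 3.288803.
  gamma(1) = phi_1 gamma(0) = (0.626)(3.288803) = 2.058791.
Therefore gamma(1) = 2.0588 (to 4 decimal places).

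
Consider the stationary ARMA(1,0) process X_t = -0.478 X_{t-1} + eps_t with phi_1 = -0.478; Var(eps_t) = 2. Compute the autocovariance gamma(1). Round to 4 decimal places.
\gamma(1) = -1.2391

Multiply the model equation by X_{t-k} and take expectations. With theta_0 = psi_0 = 1 and psi_j the MA(infinity) weights, this gives
  gamma(k) - sum_i phi_i gamma(k-i) = c_k,
  c_k = sigma^2 * sum_{j=k..q} theta_j psi_{j-k}   (c_k = 0 for k > q),
using gamma(-m) = gamma(m).
Pure AR (q = 0): c_0 = sigma^2 = 2, c_k = 0 for k >= 1.
Equations for k = 0 and k = 1 (AR order 1):
  gamma(0) = phi_1 gamma(1) + c_0
  gamma(1) = phi_1 gamma(0) + c_1
Substituting the second into the first: gamma(0) (1 - phi_1^2) = c_0 + phi_1 c_1, so
  gamma(0) = c_0 / (1 - phi_1^2) = 2 / (1 - (-0.478)^2) = 2 / 0.771516 = 2.592299.
  gamma(1) = phi_1 gamma(0) = (-0.478)(2.592299) = -1.239119.
Therefore gamma(1) = -1.2391 (to 4 decimal places).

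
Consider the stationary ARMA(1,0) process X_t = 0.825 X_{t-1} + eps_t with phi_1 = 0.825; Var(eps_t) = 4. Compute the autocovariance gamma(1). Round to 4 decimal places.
\gamma(1) = 10.3327

Multiply the model equation by X_{t-k} and take expectations. With theta_0 = psi_0 = 1 and psi_j the MA(infinity) weights, this gives
  gamma(k) - sum_i phi_i gamma(k-i) = c_k,
  c_k = sigma^2 * sum_{j=k..q} theta_j psi_{j-k}   (c_k = 0 for k > q),
using gamma(-m) = gamma(m).
Pure AR (q = 0): c_0 = sigma^2 = 4, c_k = 0 for k >= 1.
Equations for k = 0 and k = 1 (AR order 1):
  gamma(0) = phi_1 gamma(1) + c_0
  gamma(1) = phi_1 gamma(0) + c_1
Substituting the second into the first: gamma(0) (1 - phi_1^2) = c_0 + phi_1 c_1, so
  gamma(0) = c_0 / (1 - phi_1^2) = 4 / (1 - (0.825)^2) = 4 / 0.319375 = 12.524462.
  gamma(1) = phi_1 gamma(0) = (0.825)(12.524462) = 10.332681.
Therefore gamma(1) = 10.3327 (to 4 decimal places).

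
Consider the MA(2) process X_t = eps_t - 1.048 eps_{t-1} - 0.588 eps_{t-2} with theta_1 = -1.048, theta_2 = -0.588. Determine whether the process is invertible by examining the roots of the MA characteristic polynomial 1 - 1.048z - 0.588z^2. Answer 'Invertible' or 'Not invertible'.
\text{Not invertible}

The MA(q) characteristic polynomial is P(z) = 1 - 1.048z - 0.588z^2.
Invertibility requires all roots to lie outside the unit circle, i.e. |z| > 1 for every root.
Set 1 + (-1.048) z + (-0.588) z^2 = 0, i.e. a z^2 + b z + c = 0 with a = -0.588, b = -1.048, c = 1.
Discriminant D = b^2 - 4ac = (-1.048)^2 - 4*(-0.588)*1 = 1.098304 - (-2.352) = 3.450304.
D >= 0, so the roots are real: z = (-b +/- sqrt(D)) / (2a) = (1.048 +/- 1.857499) / (-1.176).
  z_1 = (1.048 + 1.857499) / (-1.176) = -2.4707,   |z_1| = 2.4707.
  z_2 = (1.048 - 1.857499) / (-1.176) = 0.6883,   |z_2| = 0.6883.
Moduli of all roots: 2.4707, 0.6883.
All moduli strictly greater than 1? No.
Verdict: Not invertible.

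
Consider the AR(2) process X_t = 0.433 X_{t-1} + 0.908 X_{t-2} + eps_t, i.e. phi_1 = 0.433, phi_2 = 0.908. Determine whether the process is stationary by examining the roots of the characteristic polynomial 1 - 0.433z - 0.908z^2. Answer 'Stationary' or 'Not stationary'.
\text{Not stationary}

The AR(p) characteristic polynomial is P(z) = 1 - 0.433z - 0.908z^2.
Stationarity requires all roots to lie outside the unit circle, i.e. |z| > 1 for every root.
Set 1 + (-0.433) z + (-0.908) z^2 = 0, i.e. a z^2 + b z + c = 0 with a = -0.908, b = -0.433, c = 1.
Discriminant D = b^2 - 4ac = (-0.433)^2 - 4*(-0.908)*1 = 0.187489 - (-3.632) = 3.819489.
D >= 0, so the roots are real: z = (-b +/- sqrt(D)) / (2a) = (0.433 +/- 1.954351) / (-1.816).
  z_1 = (0.433 + 1.954351) / (-1.816) = -1.3146,   |z_1| = 1.3146.
  z_2 = (0.433 - 1.954351) / (-1.816) = 0.8377,   |z_2| = 0.8377.
Moduli of all roots: 1.3146, 0.8377.
All moduli strictly greater than 1? No.
Verdict: Not stationary.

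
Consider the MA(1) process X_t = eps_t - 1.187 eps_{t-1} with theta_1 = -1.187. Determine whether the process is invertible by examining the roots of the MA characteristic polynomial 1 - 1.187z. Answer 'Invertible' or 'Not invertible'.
\text{Not invertible}

The MA(q) characteristic polynomial is P(z) = 1 - 1.187z.
Invertibility requires all roots to lie outside the unit circle, i.e. |z| > 1 for every root.
This is linear in z: 1 + (-1.187) z = 0  =>  z = -1/(-1.187) = 0.84246,  |z| = 0.84246.
Moduli of all roots: 0.8425.
All moduli strictly greater than 1? No.
Verdict: Not invertible.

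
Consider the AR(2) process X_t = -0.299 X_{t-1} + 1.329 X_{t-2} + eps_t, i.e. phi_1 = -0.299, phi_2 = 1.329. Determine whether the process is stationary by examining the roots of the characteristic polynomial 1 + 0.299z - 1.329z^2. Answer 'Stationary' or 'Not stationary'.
\text{Not stationary}

The AR(p) characteristic polynomial is P(z) = 1 + 0.299z - 1.329z^2.
Stationarity requires all roots to lie outside the unit circle, i.e. |z| > 1 for every root.
Set 1 + (0.299) z + (-1.329) z^2 = 0, i.e. a z^2 + b z + c = 0 with a = -1.329, b = 0.299, c = 1.
Discriminant D = b^2 - 4ac = (0.299)^2 - 4*(-1.329)*1 = 0.089401 - (-5.316) = 5.405401.
D >= 0, so the roots are real: z = (-b +/- sqrt(D)) / (2a) = (-0.299 +/- 2.324952) / (-2.658).
  z_1 = (-0.299 + 2.324952) / (-2.658) = -0.7622,   |z_1| = 0.7622.
  z_2 = (-0.299 - 2.324952) / (-2.658) = 0.9872,   |z_2| = 0.9872.
Moduli of all roots: 0.7622, 0.9872.
All moduli strictly greater than 1? No.
Verdict: Not stationary.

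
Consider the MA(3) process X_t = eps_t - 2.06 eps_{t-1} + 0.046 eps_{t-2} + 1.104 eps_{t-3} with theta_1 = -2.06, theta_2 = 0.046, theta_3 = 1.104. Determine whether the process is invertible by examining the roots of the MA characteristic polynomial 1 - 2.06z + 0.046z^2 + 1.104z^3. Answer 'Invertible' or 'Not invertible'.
\text{Not invertible}

The MA(q) characteristic polynomial is P(z) = 1 - 2.06z + 0.046z^2 + 1.104z^3.
Invertibility requires all roots to lie outside the unit circle, i.e. |z| > 1 for every root.
Degree 3: look for a simple real root z0 first, then factor out (1 - z/z0) and solve the remaining quadratic.
Testing z0 = 0.625: P(0.625) = 1 + (-2.06)(0.625) + (0.046)(0.625)^2 + (1.104)(0.625)^3
  = 1 + (-1.2875) + (0.017969) + (0.269531) = 0.  So z_0 = 0.625 is a root, |z_0| = 0.625.
Divide out the factor (1 - 1.6 z) = (1 - z/z0) (since 1/z0 = 1.6):
  P(z) = (1 - 1.6 z)(1 + (-0.46) z + (-0.69) z^2)
  [check: z-coef -0.46 - (1.6) = -2.06; z^2-coef -0.69 - (1.6)(-0.46) = 0.046; z^3-coef -(1.6)(-0.69) = 1.104.]
Remaining roots from the quadratic factor 1 + (-0.46) z + (-0.69) z^2:
  Set 1 + (-0.46) z + (-0.69) z^2 = 0, i.e. a z^2 + b z + c = 0 with a = -0.69, b = -0.46, c = 1.
  Discriminant D = b^2 - 4ac = (-0.46)^2 - 4*(-0.69)*1 = 0.2116 - (-2.76) = 2.9716.
  D >= 0, so the roots are real: z = (-b +/- sqrt(D)) / (2a) = (0.46 +/- 1.723833) / (-1.38).
    z_1 = (0.46 + 1.723833) / (-1.38) = -1.5825,   |z_1| = 1.5825.
    z_2 = (0.46 - 1.723833) / (-1.38) = 0.9158,   |z_2| = 0.9158.
Moduli of all roots: 0.6250, 1.5825, 0.9158.
All moduli strictly greater than 1? No.
Verdict: Not invertible.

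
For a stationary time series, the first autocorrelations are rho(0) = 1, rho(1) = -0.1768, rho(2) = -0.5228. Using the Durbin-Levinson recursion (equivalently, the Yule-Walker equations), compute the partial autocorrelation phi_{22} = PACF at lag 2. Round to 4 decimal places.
\phi_{22} = -0.5719

The PACF at lag k is phi_{kk}, the last component of the solution
to the Yule-Walker system G_k phi = r_k where
  (G_k)_{ij} = rho(|i - j|), (r_k)_i = rho(i), i,j = 1..k.
Equivalently, Durbin-Levinson gives phi_{kk} iteratively:
  phi_{11} = rho(1)
  phi_{kk} = [rho(k) - sum_{j=1..k-1} phi_{k-1,j} rho(k-j)]
            / [1 - sum_{j=1..k-1} phi_{k-1,j} rho(j)],
  phi_{k,j} = phi_{k-1,j} - phi_{kk} phi_{k-1,k-j},  j = 1..k-1.
Step k = 1:
  phi_11 = rho(1) = -0.1768.
Step k = 2:
  phi_22 = [rho(2) - phi_11 rho(1)] / [1 - phi_11 rho(1)] = [-0.5228 - (-0.1768)(-0.1768)] / [1 - (-0.1768)(-0.1768)]
         = -0.55405824 / 0.96874176 = -0.5719.
Therefore phi_{22} = -0.5719.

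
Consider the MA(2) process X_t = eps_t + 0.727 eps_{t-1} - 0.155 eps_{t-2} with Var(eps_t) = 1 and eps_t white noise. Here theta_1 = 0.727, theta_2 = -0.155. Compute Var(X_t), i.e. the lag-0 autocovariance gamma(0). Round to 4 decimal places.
\gamma(0) = 1.5526

For an MA(q) process X_t = eps_t + sum_i theta_i eps_{t-i} with
Var(eps_t) = sigma^2, the variance is
  gamma(0) = sigma^2 * (1 + sum_i theta_i^2).
  sum_i theta_i^2 = (0.727)^2 + (-0.155)^2 = 0.528529 + 0.024025 = 0.552554.
  gamma(0) = 1 * (1 + 0.552554) = 1 * 1.552554 = 1.552554, which rounds to 1.5526.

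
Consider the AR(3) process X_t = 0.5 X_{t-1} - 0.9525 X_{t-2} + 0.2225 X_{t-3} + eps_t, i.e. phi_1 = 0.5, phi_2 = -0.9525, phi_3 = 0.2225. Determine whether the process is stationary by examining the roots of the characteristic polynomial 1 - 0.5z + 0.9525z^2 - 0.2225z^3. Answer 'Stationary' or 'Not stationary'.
\text{Stationary}

The AR(p) characteristic polynomial is P(z) = 1 - 0.5z + 0.9525z^2 - 0.2225z^3.
Stationarity requires all roots to lie outside the unit circle, i.e. |z| > 1 for every root.
Degree 3: look for a simple real root z0 first, then factor out (1 - z/z0) and solve the remaining quadratic.
Testing z0 = 4: P(4) = 1 + (-0.5)(4) + (0.9525)(4)^2 + (-0.2225)(4)^3
  = 1 + (-2) + (15.24) + (-14.24) = 0.  So z_0 = 4 is a root, |z_0| = 4.
Divide out the factor (1 - 0.25 z) = (1 - z/z0) (since 1/z0 = 0.25):
  P(z) = (1 - 0.25 z)(1 + (-0.25) z + (0.89) z^2)
  [check: z-coef -0.25 - (0.25) = -0.5; z^2-coef 0.89 - (0.25)(-0.25) = 0.9525; z^3-coef -(0.25)(0.89) = -0.2225.]
Remaining roots from the quadratic factor 1 + (-0.25) z + (0.89) z^2:
  Set 1 + (-0.25) z + (0.89) z^2 = 0, i.e. a z^2 + b z + c = 0 with a = 0.89, b = -0.25, c = 1.
  Discriminant D = b^2 - 4ac = (-0.25)^2 - 4*(0.89)*1 = 0.0625 - (3.56) = -3.4975.
  D < 0, so the roots are the complex-conjugate pair z = (-b +/- i sqrt(-D)) / (2a) = 0.1404 +/- 1.0507i.
  For a conjugate pair |z|^2 = z * conj(z) = (product of roots) = c/a = 1/(0.89) = 1.123596, so |z| = sqrt(1.123596) = 1.06 for both roots.
Moduli of all roots: 4.0000, 1.0600, 1.0600.
All moduli strictly greater than 1? Yes.
Verdict: Stationary.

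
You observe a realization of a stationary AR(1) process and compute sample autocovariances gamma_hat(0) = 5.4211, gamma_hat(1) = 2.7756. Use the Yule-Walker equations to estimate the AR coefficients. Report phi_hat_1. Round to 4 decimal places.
\hat\phi_{1} = 0.5120

The Yule-Walker equations for an AR(p) process read, in matrix form,
  Gamma_p phi = r_p,   with   (Gamma_p)_{ij} = gamma(|i - j|),
                       (r_p)_i = gamma(i),   i,j = 1..p.
Substitute the sample gammas (Toeplitz matrix and right-hand side of size 1):
  Gamma_p = [[5.4211]]
  r_p     = [2.7756]
With p = 1 this is the single equation gamma(0) phi_1 = gamma(1):
  phi_hat_1 = gamma(1) / gamma(0) = 2.7756 / 5.4211 = 0.5120.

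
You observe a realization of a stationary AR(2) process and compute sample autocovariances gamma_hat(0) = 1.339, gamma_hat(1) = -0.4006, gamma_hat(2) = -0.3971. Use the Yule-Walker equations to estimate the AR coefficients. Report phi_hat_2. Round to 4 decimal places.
\hat\phi_{2} = -0.4240

The Yule-Walker equations for an AR(p) process read, in matrix form,
  Gamma_p phi = r_p,   with   (Gamma_p)_{ij} = gamma(|i - j|),
                       (r_p)_i = gamma(i),   i,j = 1..p.
Substitute the sample gammas (Toeplitz matrix and right-hand side of size 2):
  Gamma_p = [[1.339, -0.4006], [-0.4006, 1.339]]
  r_p     = [-0.4006, -0.3971]
Written out:
  1.339 phi_1 - 0.4006 phi_2 = -0.4006
  -0.4006 phi_1 + 1.339 phi_2 = -0.3971
Solve by Cramer's rule:
  det = gamma(0)^2 - gamma(1)^2 = (1.339)^2 - (-0.4006)^2 = 1.792921 - 0.16048036 = 1.63244064
  phi_hat_1 = [gamma(1) gamma(0) - gamma(1) gamma(2)] / det = [(-0.4006)(1.339) - (-0.4006)(-0.3971)] / 1.63244064 = -0.69548166 / 1.63244064 = -0.426
  phi_hat_2 = [gamma(0) gamma(2) - gamma(1)^2] / det = [(1.339)(-0.3971) - (-0.4006)^2] / 1.63244064 = -0.69219726 / 1.63244064 = -0.424
So phi_hat = [-0.4260, -0.4240].
Therefore phi_hat_2 = -0.4240.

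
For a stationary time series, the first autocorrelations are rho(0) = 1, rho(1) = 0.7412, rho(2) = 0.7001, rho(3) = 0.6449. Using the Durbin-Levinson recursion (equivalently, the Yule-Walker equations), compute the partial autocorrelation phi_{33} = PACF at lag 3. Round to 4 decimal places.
\phi_{33} = 0.1290

The PACF at lag k is phi_{kk}, the last component of the solution
to the Yule-Walker system G_k phi = r_k where
  (G_k)_{ij} = rho(|i - j|), (r_k)_i = rho(i), i,j = 1..k.
Equivalently, Durbin-Levinson gives phi_{kk} iteratively:
  phi_{11} = rho(1)
  phi_{kk} = [rho(k) - sum_{j=1..k-1} phi_{k-1,j} rho(k-j)]
            / [1 - sum_{j=1..k-1} phi_{k-1,j} rho(j)],
  phi_{k,j} = phi_{k-1,j} - phi_{kk} phi_{k-1,k-j},  j = 1..k-1.
Step k = 1:
  phi_11 = rho(1) = 0.7412.
Step k = 2:
  phi_22 = [rho(2) - phi_11 rho(1)] / [1 - phi_11 rho(1)] = [0.7001 - (0.7412)(0.7412)] / [1 - (0.7412)(0.7412)]
         = 0.15072256 / 0.45062256 = 0.334476.
  Update: phi_21 = phi_11 - phi_22 phi_11 = 0.7412 - (0.334476)(0.7412) = 0.493286.
Step k = 3:
  phi_33 = [rho(3) - phi_21 rho(2) - phi_22 rho(1)] / [1 - phi_21 rho(1) - phi_22 rho(2)]
    numerator   = 0.6449 - (0.493286)(0.7001) - (0.334476)(0.7412) = 0.05163652
    denominator = 1 - (0.493286)(0.7412) - (0.334476)(0.7001) = 0.40020944
  phi_33 = 0.05163652 / 0.40020944 = 0.129.
Therefore phi_{33} = 0.1290.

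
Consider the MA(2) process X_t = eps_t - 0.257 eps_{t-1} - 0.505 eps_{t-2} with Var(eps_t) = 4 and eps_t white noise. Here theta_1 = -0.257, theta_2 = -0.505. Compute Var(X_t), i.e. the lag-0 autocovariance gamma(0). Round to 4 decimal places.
\gamma(0) = 5.2843

For an MA(q) process X_t = eps_t + sum_i theta_i eps_{t-i} with
Var(eps_t) = sigma^2, the variance is
  gamma(0) = sigma^2 * (1 + sum_i theta_i^2).
  sum_i theta_i^2 = (-0.257)^2 + (-0.505)^2 = 0.066049 + 0.255025 = 0.321074.
  gamma(0) = 4 * (1 + 0.321074) = 4 * 1.321074 = 5.284296, which rounds to 5.2843.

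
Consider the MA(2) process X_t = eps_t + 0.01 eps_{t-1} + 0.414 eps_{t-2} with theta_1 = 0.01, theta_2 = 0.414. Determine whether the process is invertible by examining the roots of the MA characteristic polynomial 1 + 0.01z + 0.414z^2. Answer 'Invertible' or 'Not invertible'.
\text{Invertible}

The MA(q) characteristic polynomial is P(z) = 1 + 0.01z + 0.414z^2.
Invertibility requires all roots to lie outside the unit circle, i.e. |z| > 1 for every root.
Set 1 + (0.01) z + (0.414) z^2 = 0, i.e. a z^2 + b z + c = 0 with a = 0.414, b = 0.01, c = 1.
Discriminant D = b^2 - 4ac = (0.01)^2 - 4*(0.414)*1 = 0.0001 - (1.656) = -1.6559.
D < 0, so the roots are the complex-conjugate pair z = (-b +/- i sqrt(-D)) / (2a) = -0.0121 +/- 1.5541i.
For a conjugate pair |z|^2 = z * conj(z) = (product of roots) = c/a = 1/(0.414) = 2.415459, so |z| = sqrt(2.415459) = 1.5542 for both roots.
Moduli of all roots: 1.5542, 1.5542.
All moduli strictly greater than 1? Yes.
Verdict: Invertible.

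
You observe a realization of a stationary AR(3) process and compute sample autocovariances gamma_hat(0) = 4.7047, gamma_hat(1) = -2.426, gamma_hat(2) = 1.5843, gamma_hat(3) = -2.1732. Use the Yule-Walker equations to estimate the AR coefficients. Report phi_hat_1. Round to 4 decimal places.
\hat\phi_{1} = -0.4320

The Yule-Walker equations for an AR(p) process read, in matrix form,
  Gamma_p phi = r_p,   with   (Gamma_p)_{ij} = gamma(|i - j|),
                       (r_p)_i = gamma(i),   i,j = 1..p.
Substitute the sample gammas (Toeplitz matrix and right-hand side of size 3):
  Gamma_p = [[4.7047, -2.426, 1.5843], [-2.426, 4.7047, -2.426], [1.5843, -2.426, 4.7047]]
  r_p     = [-2.426, 1.5843, -2.1732]
Written out (R1..R3):
  (R1) 4.7047 phi_1 - 2.426 phi_2 + 1.5843 phi_3 = -2.426
  (R2) -2.426 phi_1 + 4.7047 phi_2 - 2.426 phi_3 = 1.5843
  (R3) 1.5843 phi_1 - 2.426 phi_2 + 4.7047 phi_3 = -2.1732
Gaussian elimination:
  R2 <- R2 - (-2.426/4.7047) R1 = R2 - (-0.515655) R1:  3.453722 phi_2 - 1.609048 phi_3 = 0.333322
  R3 <- R3 - (1.5843/4.7047) R1 = R3 - (0.336748) R1:  -1.609048 phi_2 + 4.17119 phi_3 = -1.356248
  R3 <- R3 - (-1.609048/3.453722) R2 = R3 - (-0.465888) R2:  3.421553 phi_3 = -1.200958
Back-substitution:
  phi_hat_3 = -1.200958 / 3.421553 = -0.350998
  phi_hat_2 = (0.333322 - (-1.609048)(-0.350998)) / 3.453722 = -0.067015
  phi_hat_1 = (-2.426 - (-2.426)(-0.067015) - (1.5843)(-0.350998)) / 4.7047 = -0.432013
So phi_hat = [-0.4320, -0.0670, -0.3510].
Therefore phi_hat_1 = -0.4320.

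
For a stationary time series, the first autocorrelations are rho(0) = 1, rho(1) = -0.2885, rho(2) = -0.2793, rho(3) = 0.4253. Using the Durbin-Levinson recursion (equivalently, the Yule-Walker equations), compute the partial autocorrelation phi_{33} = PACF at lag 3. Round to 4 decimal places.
\phi_{33} = 0.2570

The PACF at lag k is phi_{kk}, the last component of the solution
to the Yule-Walker system G_k phi = r_k where
  (G_k)_{ij} = rho(|i - j|), (r_k)_i = rho(i), i,j = 1..k.
Equivalently, Durbin-Levinson gives phi_{kk} iteratively:
  phi_{11} = rho(1)
  phi_{kk} = [rho(k) - sum_{j=1..k-1} phi_{k-1,j} rho(k-j)]
            / [1 - sum_{j=1..k-1} phi_{k-1,j} rho(j)],
  phi_{k,j} = phi_{k-1,j} - phi_{kk} phi_{k-1,k-j},  j = 1..k-1.
Step k = 1:
  phi_11 = rho(1) = -0.2885.
Step k = 2:
  phi_22 = [rho(2) - phi_11 rho(1)] / [1 - phi_11 rho(1)] = [-0.2793 - (-0.2885)(-0.2885)] / [1 - (-0.2885)(-0.2885)]
         = -0.36253225 / 0.91676775 = -0.395446.
  Update: phi_21 = phi_11 - phi_22 phi_11 = -0.2885 - (-0.395446)(-0.2885) = -0.402586.
Step k = 3:
  phi_33 = [rho(3) - phi_21 rho(2) - phi_22 rho(1)] / [1 - phi_21 rho(1) - phi_22 rho(2)]
    numerator   = 0.4253 - (-0.402586)(-0.2793) - (-0.395446)(-0.2885) = 0.19877147
    denominator = 1 - (-0.402586)(-0.2885) - (-0.395446)(-0.2793) = 0.77340578
  phi_33 = 0.19877147 / 0.77340578 = 0.257.
Therefore phi_{33} = 0.2570.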